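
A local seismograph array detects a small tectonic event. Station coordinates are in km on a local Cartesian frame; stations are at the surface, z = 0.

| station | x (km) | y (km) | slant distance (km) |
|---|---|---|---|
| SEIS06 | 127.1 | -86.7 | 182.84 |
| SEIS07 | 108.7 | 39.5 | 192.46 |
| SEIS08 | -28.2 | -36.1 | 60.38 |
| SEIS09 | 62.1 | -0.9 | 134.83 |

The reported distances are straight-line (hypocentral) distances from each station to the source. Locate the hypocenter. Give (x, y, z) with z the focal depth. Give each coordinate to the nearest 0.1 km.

Each station gives a sphere (x−x_i)² + (y−y_i)² + z² = d_i² (stations at z=0).
Subtracting the SEIS06 sphere from SEIS07 and SEIS08: z² cancels, leaving linear equations in x and y:
-36.8 x + 252.4 y = -13905.75
-310.6 x + 101.2 y = 8211.87
Solving: x ≈ -46.603, y ≈ -61.889 km (keep extra digits for the depth step; rounded: -46.6, -61.9).
Then from the SEIS06 sphere: z² = 182.84² − (x − 127.1)² − (y + 86.7)² with x = -46.603, y = -61.889, so z ≈ 51.402 ≈ 51.4 km.

(-46.6, -61.9, 51.4)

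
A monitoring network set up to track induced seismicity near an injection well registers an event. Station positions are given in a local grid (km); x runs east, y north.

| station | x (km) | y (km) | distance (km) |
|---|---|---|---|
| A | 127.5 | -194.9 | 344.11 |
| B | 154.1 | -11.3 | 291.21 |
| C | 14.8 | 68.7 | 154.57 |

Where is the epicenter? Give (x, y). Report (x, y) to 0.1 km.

(-134.4, 28.3)

Circle about each station: (x − 127.5)² + (y + 194.9)² = 344.11²; (x − 154.1)² + (y + 11.3)² = 291.21²; (x − 14.8)² + (y − 68.7)² = 154.57².
Subtracting pairs of circle equations eliminates x²+y² and gives linear equations (the radical axes):
53.2 x + 367.2 y = 3240.67
-225.4 x + 527.2 y = 45216.28
Solving the 2×2 system: x ≈ -134.4, y ≈ 28.3 km.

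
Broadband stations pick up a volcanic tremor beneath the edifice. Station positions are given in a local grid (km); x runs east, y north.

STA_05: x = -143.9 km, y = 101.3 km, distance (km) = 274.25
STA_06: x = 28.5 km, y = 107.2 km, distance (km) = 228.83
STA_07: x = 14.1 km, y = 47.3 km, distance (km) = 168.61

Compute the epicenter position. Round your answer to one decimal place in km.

Circle about each station: (x + 143.9)² + (y − 101.3)² = 274.25²; (x − 28.5)² + (y − 107.2)² = 228.83²; (x − 14.1)² + (y − 47.3)² = 168.61².
Subtracting the STA_05 equation from the STA_06 and STA_07 equations removes the quadratic terms:
344.8 x + 11.8 y = 4185.08
316.0 x − 108.0 y = 18250.93
Solving the 2×2 system: x ≈ 16.3, y ≈ -121.3 km.
Check against STA_05 (with the unrounded x, y): √((x + 143.9)²+(y − 101.3)²) = 274.27 ≈ 274.25 km. ✓

x ≈ 16.3 km, y ≈ -121.3 km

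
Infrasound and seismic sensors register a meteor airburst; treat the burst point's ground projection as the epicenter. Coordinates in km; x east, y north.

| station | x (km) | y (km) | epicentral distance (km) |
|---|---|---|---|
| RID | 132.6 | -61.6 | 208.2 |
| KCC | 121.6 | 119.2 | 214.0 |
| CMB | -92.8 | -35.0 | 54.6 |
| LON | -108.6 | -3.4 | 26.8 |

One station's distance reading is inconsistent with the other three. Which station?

Solve using three stations at a time. Using RID, KCC, CMB (subtract circle equations pairwise → linear system) gives (x, y) ≈ (-62.7, 10.5).
Distances from that point to each station vs reported:
  RID: calculated 208.2 vs reported 208.2 → residual 0.0 km
  KCC: calculated 214.0 vs reported 214.0 → residual 0.0 km
  CMB: calculated 54.5 vs reported 54.6 → residual 0.1 km
  LON: calculated 47.9 vs reported 26.8 → residual 21.1 km
RID, KCC, CMB are mutually consistent (residuals ≈ 0); LON is off by 21.1 km.

LON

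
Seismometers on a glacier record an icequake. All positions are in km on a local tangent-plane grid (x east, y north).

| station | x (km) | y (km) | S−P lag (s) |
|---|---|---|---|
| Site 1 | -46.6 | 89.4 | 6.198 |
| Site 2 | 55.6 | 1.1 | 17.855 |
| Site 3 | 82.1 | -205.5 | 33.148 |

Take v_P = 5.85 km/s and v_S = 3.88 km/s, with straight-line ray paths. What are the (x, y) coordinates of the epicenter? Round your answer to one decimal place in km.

Distance from S−P lag: d = Δt · v_P v_S / (v_P − v_S) = Δt · (5.85·3.88)/(5.85−3.88) ≈ 11.5218·Δt.
So d_Site 1 = 71.41, d_Site 2 = 205.72, d_Site 3 = 381.93 km.
Circle about each station: (x + 46.6)² + (y − 89.4)² = 71.41²; (x − 55.6)² + (y − 1.1)² = 205.72²; (x − 82.1)² + (y + 205.5)² = 381.93².
Subtracting the Site 1 equation from the Site 2 and Site 3 equations removes the quadratic terms:
204.4 x − 176.6 y = -44292.68
257.4 x − 589.8 y = -101964.40
Solving the 2×2 system: x ≈ -108.1, y ≈ 125.7 km.

(-108.1, 125.7)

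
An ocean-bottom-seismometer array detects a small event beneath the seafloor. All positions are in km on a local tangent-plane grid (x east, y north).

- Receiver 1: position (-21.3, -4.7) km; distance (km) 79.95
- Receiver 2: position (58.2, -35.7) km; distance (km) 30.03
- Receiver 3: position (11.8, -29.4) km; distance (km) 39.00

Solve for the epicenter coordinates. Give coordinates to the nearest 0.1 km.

Circle about each station: (x + 21.3)² + (y + 4.7)² = 79.95²; (x − 58.2)² + (y + 35.7)² = 30.03²; (x − 11.8)² + (y + 29.4)² = 39.00².
Subtracting pairs of circle equations eliminates x²+y² and gives linear equations (the radical axes):
159.0 x − 62.0 y = 9676.15
66.2 x − 49.4 y = 5398.82
Solving the 2×2 system: x ≈ 38.2, y ≈ -58.1 km.

38.2 km east, -58.1 km north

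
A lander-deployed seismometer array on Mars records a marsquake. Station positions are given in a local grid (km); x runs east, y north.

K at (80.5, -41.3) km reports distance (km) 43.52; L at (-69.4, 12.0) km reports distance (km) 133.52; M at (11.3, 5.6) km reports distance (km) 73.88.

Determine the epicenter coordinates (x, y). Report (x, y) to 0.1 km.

42.0 km east, -61.6 km north

Circle about each station: (x − 80.5)² + (y + 41.3)² = 43.52²; (x + 69.4)² + (y − 12.0)² = 133.52²; (x − 11.3)² + (y − 5.6)² = 73.88².
Subtracting the K equation from the L and M equations removes the quadratic terms:
-299.8 x + 106.6 y = -19159.18
-138.4 x + 93.8 y = -11591.15
Solving the 2×2 system: x ≈ 42.0, y ≈ -61.6 km.
Check against K (with the unrounded x, y): √((x − 80.5)²+(y + 41.3)²) = 43.52 ≈ 43.52 km. ✓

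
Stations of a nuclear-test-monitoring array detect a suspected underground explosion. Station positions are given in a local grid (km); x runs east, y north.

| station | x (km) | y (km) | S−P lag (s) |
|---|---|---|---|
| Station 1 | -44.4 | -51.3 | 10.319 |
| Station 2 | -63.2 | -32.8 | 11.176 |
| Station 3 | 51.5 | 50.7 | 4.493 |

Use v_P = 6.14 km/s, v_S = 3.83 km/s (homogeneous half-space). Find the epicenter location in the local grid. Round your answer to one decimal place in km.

x ≈ 43.9 km, y ≈ 5.6 km

Distance from S−P lag: d = Δt · v_P v_S / (v_P − v_S) = Δt · (6.14·3.83)/(6.14−3.83) ≈ 10.1802·Δt.
So d_Station 1 = 105.05, d_Station 2 = 113.77, d_Station 3 = 45.74 km.
Circle about each station: (x + 44.4)² + (y + 51.3)² = 105.05²; (x + 63.2)² + (y + 32.8)² = 113.77²; (x − 51.5)² + (y − 50.7)² = 45.74².
Subtracting the Station 1 equation from the Station 2 and Station 3 equations removes the quadratic terms:
-37.6 x + 37.0 y = -1441.08
191.8 x + 204.0 y = 9563.04
Solving the 2×2 system: x ≈ 43.9, y ≈ 5.6 km.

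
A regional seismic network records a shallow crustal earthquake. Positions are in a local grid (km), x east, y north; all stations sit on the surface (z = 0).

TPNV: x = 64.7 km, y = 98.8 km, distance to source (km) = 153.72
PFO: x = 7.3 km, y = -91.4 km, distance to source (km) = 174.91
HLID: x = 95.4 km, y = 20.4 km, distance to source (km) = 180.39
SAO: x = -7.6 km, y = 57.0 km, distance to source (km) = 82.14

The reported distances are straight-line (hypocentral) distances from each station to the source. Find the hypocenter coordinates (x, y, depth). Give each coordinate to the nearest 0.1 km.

Each station gives a sphere (x−x_i)² + (y−y_i)² + z² = d_i² (stations at z=0).
Subtracting the TPNV sphere from PFO and HLID: z² cancels, leaving linear equations in x and y:
-114.8 x − 380.4 y = -12503.95
61.4 x − 156.8 y = -13340.92
Solving: x ≈ -75.302, y ≈ 55.596 km (keep extra digits for the depth step; rounded: -75.3, 55.6).
Then from the TPNV sphere: z² = 153.72² − (x − 64.7)² − (y − 98.8)² with x = -75.302, y = 55.596, so z ≈ 46.505 ≈ 46.5 km.
Check against SAO (with the unrounded solution): distance 82.15 ≈ 82.14 km. ✓

(-75.3, 55.6, 46.5)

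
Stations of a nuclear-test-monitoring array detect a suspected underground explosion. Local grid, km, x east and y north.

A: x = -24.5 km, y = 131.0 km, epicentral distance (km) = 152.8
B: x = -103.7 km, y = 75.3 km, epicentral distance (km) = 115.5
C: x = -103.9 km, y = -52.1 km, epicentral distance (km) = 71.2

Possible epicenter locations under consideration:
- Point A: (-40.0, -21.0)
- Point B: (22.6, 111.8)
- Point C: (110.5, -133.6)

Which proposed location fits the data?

For each candidate, compare |candidate − station| to the reported distance:
Point A: residuals A 0.0, B 0.0, C 0.1 → max 0.1 km
Point B: residuals A 101.9, B 16.0, C 135.8 → max 135.8 km
Point C: residuals A 144.2, B 183.7, C 158.2 → max 183.7 km
Only Point A has all residuals ≈ 0.

Point A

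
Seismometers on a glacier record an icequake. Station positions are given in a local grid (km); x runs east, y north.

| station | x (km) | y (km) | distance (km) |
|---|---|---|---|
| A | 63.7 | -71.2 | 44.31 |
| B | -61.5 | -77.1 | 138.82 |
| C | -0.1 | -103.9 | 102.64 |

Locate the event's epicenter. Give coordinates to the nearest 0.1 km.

x ≈ 68.0 km, y ≈ -27.1 km

Circle about each station: (x − 63.7)² + (y + 71.2)² = 44.31²; (x + 61.5)² + (y + 77.1)² = 138.82²; (x + 0.1)² + (y + 103.9)² = 102.64².
Subtracting pairs of circle equations eliminates x²+y² and gives linear equations (the radical axes):
-250.4 x − 11.8 y = -16708.09
-127.6 x − 65.4 y = -6903.50
Solving the 2×2 system: x ≈ 68.0, y ≈ -27.1 km.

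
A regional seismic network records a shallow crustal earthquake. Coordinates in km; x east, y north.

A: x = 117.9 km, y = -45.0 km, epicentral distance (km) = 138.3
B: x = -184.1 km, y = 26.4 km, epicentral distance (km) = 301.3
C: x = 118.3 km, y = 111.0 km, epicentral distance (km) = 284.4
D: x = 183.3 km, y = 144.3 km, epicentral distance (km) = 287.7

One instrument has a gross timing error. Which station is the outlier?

D

Solve using three stations at a time. Using A, B, C (subtract circle equations pairwise → linear system) gives (x, y) ≈ (48.8, -164.8).
Distances from that point to each station vs reported:
  A: calculated 138.3 vs reported 138.3 → residual 0.0 km
  B: calculated 301.3 vs reported 301.3 → residual 0.0 km
  C: calculated 284.4 vs reported 284.4 → residual 0.0 km
  D: calculated 337.1 vs reported 287.7 → residual 49.4 km
A, B, C are mutually consistent (residuals ≈ 0); D is off by 49.4 km.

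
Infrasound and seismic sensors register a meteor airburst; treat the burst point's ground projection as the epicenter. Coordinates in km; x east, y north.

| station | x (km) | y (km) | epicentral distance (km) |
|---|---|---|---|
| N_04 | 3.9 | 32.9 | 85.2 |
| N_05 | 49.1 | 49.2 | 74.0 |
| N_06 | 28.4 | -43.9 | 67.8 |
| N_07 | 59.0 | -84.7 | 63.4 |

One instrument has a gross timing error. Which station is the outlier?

N_06

Solve using three stations at a time. Using N_04, N_05, N_07 (subtract circle equations pairwise → linear system) gives (x, y) ≈ (69.0, -22.1).
Distances from that point to each station vs reported:
  N_04: calculated 85.2 vs reported 85.2 → residual 0.0 km
  N_05: calculated 74.0 vs reported 74.0 → residual 0.0 km
  N_06: calculated 46.1 vs reported 67.8 → residual 21.7 km
  N_07: calculated 63.4 vs reported 63.4 → residual 0.0 km
N_04, N_05, N_07 are mutually consistent (residuals ≈ 0); N_06 is off by 21.7 km.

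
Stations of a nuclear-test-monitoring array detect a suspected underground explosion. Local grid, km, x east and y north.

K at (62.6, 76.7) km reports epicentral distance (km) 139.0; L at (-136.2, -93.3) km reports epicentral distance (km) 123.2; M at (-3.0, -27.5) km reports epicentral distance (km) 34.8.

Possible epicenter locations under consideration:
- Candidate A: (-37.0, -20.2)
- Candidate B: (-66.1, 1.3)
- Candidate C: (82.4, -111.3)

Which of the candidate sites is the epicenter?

For each candidate, compare |candidate − station| to the reported distance:
Candidate A: residuals K 0.0, L 0.0, M 0.0 → max 0.0 km
Candidate B: residuals K 10.2, L 5.5, M 34.6 → max 34.6 km
Candidate C: residuals K 50.0, L 96.1, M 84.8 → max 96.1 km
Only Candidate A has all residuals ≈ 0.

Candidate A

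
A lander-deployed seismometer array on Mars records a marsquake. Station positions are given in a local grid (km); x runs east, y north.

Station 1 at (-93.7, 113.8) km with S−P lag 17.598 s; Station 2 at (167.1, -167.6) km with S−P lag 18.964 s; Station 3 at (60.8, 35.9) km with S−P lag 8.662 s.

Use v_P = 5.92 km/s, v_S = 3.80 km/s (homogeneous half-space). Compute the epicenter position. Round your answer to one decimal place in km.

Distance from S−P lag: d = Δt · v_P v_S / (v_P − v_S) = Δt · (5.92·3.80)/(5.92−3.80) ≈ 10.6113·Δt.
So d_Station 1 = 186.74, d_Station 2 = 201.23, d_Station 3 = 91.92 km.
Circle about each station: (x + 93.7)² + (y − 113.8)² = 186.74²; (x − 167.1)² + (y + 167.6)² = 201.23²; (x − 60.8)² + (y − 35.9)² = 91.92².
Subtracting the Station 1 equation from the Station 2 and Station 3 equations removes the quadratic terms:
521.6 x − 562.8 y = 28660.35
309.0 x − 155.8 y = 9677.86
Solving the 2×2 system: x ≈ 10.6, y ≈ -41.1 km.
Check against Station 1 (with the unrounded x, y): √((x + 93.7)²+(y − 113.8)²) = 186.74 ≈ 186.74 km. ✓

10.6 km east, -41.1 km north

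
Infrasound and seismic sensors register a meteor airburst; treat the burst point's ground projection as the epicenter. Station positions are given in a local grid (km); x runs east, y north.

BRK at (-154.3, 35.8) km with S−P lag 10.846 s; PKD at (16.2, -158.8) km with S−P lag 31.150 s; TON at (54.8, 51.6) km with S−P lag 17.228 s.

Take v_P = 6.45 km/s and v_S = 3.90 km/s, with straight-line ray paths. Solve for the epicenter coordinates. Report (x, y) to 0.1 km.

x ≈ -97.7 km, y ≈ 126.6 km

Distance from S−P lag: d = Δt · v_P v_S / (v_P − v_S) = Δt · (6.45·3.90)/(6.45−3.90) ≈ 9.8647·Δt.
So d_BRK = 106.99, d_PKD = 307.29, d_TON = 169.95 km.
Circle about each station: (x + 154.3)² + (y − 35.8)² = 106.99²; (x − 16.2)² + (y + 158.8)² = 307.29²; (x − 54.8)² + (y − 51.6)² = 169.95².
Subtracting the BRK equation from the PKD and TON equations removes the quadratic terms:
341.0 x − 389.2 y = -82590.53
418.2 x + 31.6 y = -36860.67
Solving the 2×2 system: x ≈ -97.7, y ≈ 126.6 km.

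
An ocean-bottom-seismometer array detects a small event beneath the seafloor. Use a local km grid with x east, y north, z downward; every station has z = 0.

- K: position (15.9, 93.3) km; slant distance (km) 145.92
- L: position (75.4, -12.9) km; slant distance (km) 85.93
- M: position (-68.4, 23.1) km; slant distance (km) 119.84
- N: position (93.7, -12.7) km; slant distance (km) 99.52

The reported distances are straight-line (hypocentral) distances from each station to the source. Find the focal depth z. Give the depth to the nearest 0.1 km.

Each station gives a sphere (x−x_i)² + (y−y_i)² + z² = d_i² (stations at z=0).
Subtracting the K sphere from L and M: z² cancels, leaving linear equations in x and y:
119.0 x − 212.4 y = 10802.55
-168.6 x − 140.4 y = 3185.49
Solving: x ≈ 15.996, y ≈ -41.898 km (keep extra digits for the depth step; rounded: 16.0, -41.9).
Then from the K sphere: z² = 145.92² − (x − 15.9)² − (y − 93.3)² with x = 15.996, y = -41.898, so z ≈ 54.901 ≈ 54.9 km.
Check against N (with the unrounded solution): distance 99.52 ≈ 99.52 km. ✓

depth ≈ 54.9 km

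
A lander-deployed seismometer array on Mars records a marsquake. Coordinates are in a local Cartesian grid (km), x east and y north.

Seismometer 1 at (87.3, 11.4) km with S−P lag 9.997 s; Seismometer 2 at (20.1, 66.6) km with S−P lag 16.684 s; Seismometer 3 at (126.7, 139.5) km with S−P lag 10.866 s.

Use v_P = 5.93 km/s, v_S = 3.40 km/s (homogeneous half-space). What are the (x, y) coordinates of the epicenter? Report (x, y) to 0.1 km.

x ≈ 152.7 km, y ≈ 56.9 km

Distance from S−P lag: d = Δt · v_P v_S / (v_P − v_S) = Δt · (5.93·3.40)/(5.93−3.40) ≈ 7.9692·Δt.
So d_Seismometer 1 = 79.67, d_Seismometer 2 = 132.96, d_Seismometer 3 = 86.59 km.
Circle about each station: (x − 87.3)² + (y − 11.4)² = 79.67²; (x − 20.1)² + (y − 66.6)² = 132.96²; (x − 126.7)² + (y − 139.5)² = 86.59².
Subtracting pairs of circle equations eliminates x²+y² and gives linear equations (the radical axes):
-134.4 x + 110.4 y = -14242.73
78.8 x + 256.2 y = 26611.37
Solving the 2×2 system: x ≈ 152.7, y ≈ 56.9 km.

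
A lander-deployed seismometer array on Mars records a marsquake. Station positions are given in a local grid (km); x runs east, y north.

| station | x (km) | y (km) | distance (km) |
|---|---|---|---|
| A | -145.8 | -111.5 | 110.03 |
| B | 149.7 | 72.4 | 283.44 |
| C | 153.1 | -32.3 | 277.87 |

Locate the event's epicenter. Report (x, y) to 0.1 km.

(-123.3, -3.8)

Circle about each station: (x + 145.8)² + (y + 111.5)² = 110.03²; (x − 149.7)² + (y − 72.4)² = 283.44²; (x − 153.1)² + (y + 32.3)² = 277.87².
Subtracting pairs of circle equations eliminates x²+y² and gives linear equations (the radical axes):
591.0 x + 367.8 y = -74269.67
597.8 x + 158.4 y = -74312.13
Solving the 2×2 system: x ≈ -123.3, y ≈ -3.8 km.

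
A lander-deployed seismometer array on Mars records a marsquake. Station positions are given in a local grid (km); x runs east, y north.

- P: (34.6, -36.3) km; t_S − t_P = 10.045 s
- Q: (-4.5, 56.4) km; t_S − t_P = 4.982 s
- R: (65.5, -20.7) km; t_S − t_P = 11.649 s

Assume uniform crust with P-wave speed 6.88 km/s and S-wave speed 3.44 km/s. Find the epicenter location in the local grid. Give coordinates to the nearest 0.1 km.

x ≈ -2.2 km, y ≈ 22.2 km

Distance from S−P lag: d = Δt · v_P v_S / (v_P − v_S) = Δt · (6.88·3.44)/(6.88−3.44) ≈ 6.8800·Δt.
So d_P = 69.11, d_Q = 34.28, d_R = 80.15 km.
Circle about each station: (x − 34.6)² + (y + 36.3)² = 69.11²; (x + 4.5)² + (y − 56.4)² = 34.28²; (x − 65.5)² + (y + 20.7)² = 80.15².
Subtracting the P equation from the Q and R equations removes the quadratic terms:
-78.2 x + 185.4 y = 4287.43
61.8 x + 31.2 y = 556.06
Solving the 2×2 system: x ≈ -2.2, y ≈ 22.2 km.
Check against P (with the unrounded x, y): √((x − 34.6)²+(y + 36.3)²) = 69.11 ≈ 69.11 km. ✓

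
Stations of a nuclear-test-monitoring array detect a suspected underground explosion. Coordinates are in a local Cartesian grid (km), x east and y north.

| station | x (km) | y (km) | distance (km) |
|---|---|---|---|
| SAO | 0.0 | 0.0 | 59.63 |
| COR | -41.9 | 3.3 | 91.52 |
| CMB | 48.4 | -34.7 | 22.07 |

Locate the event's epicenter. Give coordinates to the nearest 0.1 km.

(32.5, -50.0)

Circle about each station: x² + y² = 59.63²; (x + 41.9)² + (y − 3.3)² = 91.52²; (x − 48.4)² + (y + 34.7)² = 22.07².
Subtracting the SAO equation from the COR and CMB equations removes the quadratic terms:
-83.8 x + 6.6 y = -3053.67
96.8 x − 69.4 y = 6615.30
Solving the 2×2 system: x ≈ 32.5, y ≈ -50.0 km.
Check against SAO (with the unrounded x, y): √(x²+y²) = 59.62 ≈ 59.63 km. ✓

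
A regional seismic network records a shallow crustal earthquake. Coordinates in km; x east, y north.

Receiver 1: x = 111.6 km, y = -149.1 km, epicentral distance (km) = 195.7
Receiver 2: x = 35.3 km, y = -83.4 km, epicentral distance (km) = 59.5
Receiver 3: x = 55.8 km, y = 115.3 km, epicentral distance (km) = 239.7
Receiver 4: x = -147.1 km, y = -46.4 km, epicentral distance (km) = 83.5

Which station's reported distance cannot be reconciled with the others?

Solve using three stations at a time. Using Receiver 1, Receiver 3, Receiver 4 (subtract circle equations pairwise → linear system) gives (x, y) ≈ (-73.8, -86.4).
Distances from that point to each station vs reported:
  Receiver 1: calculated 195.7 vs reported 195.7 → residual 0.0 km
  Receiver 2: calculated 109.1 vs reported 59.5 → residual 49.6 km
  Receiver 3: calculated 239.7 vs reported 239.7 → residual 0.0 km
  Receiver 4: calculated 83.5 vs reported 83.5 → residual 0.0 km
Receiver 1, Receiver 3, Receiver 4 are mutually consistent (residuals ≈ 0); Receiver 2 is off by 49.6 km.

Receiver 2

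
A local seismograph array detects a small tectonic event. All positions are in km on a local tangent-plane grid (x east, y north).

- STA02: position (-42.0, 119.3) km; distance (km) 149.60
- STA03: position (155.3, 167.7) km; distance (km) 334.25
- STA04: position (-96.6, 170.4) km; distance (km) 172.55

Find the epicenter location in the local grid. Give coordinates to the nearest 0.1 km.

-135.1 km east, 2.2 km north

Circle about each station: (x + 42.0)² + (y − 119.3)² = 149.60²; (x − 155.3)² + (y − 167.7)² = 334.25²; (x + 96.6)² + (y − 170.4)² = 172.55².
Subtracting the STA02 equation from the STA03 and STA04 equations removes the quadratic terms:
394.6 x + 96.8 y = -53098.01
-109.2 x + 102.2 y = 14977.89
Solving the 2×2 system: x ≈ -135.1, y ≈ 2.2 km.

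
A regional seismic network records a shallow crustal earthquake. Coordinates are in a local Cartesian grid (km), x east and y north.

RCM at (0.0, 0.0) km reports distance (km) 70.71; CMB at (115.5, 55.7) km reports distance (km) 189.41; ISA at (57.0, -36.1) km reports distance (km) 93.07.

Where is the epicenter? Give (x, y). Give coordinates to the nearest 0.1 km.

Circle about each station: x² + y² = 70.71²; (x − 115.5)² + (y − 55.7)² = 189.41²; (x − 57.0)² + (y + 36.1)² = 93.07².
Subtracting the RCM equation from the CMB and ISA equations removes the quadratic terms:
231.0 x + 111.4 y = -14433.50
114.0 x − 72.2 y = 890.09
Solving the 2×2 system: x ≈ -32.1, y ≈ -63.0 km.

-32.1 km east, -63.0 km north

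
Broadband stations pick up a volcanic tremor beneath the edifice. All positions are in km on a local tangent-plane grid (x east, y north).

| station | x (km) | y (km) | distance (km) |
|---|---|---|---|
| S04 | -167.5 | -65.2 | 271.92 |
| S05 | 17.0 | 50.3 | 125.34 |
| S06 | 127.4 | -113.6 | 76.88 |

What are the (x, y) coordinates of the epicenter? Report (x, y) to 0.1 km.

Circle about each station: (x + 167.5)² + (y + 65.2)² = 271.92²; (x − 17.0)² + (y − 50.3)² = 125.34²; (x − 127.4)² + (y + 113.6)² = 76.88².
Subtracting pairs of circle equations eliminates x²+y² and gives linear equations (the radical axes):
369.0 x + 231.0 y = 28742.17
589.8 x − 96.8 y = 64858.38
Solving the 2×2 system: x ≈ 103.3, y ≈ -40.6 km.

103.3 km east, -40.6 km north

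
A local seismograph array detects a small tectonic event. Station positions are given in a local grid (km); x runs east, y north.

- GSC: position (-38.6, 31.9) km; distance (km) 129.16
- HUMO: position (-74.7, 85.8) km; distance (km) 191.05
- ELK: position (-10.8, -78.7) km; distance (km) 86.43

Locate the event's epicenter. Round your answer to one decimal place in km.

Circle about each station: (x + 38.6)² + (y − 31.9)² = 129.16²; (x + 74.7)² + (y − 85.8)² = 191.05²; (x + 10.8)² + (y + 78.7)² = 86.43².
Subtracting the GSC equation from the HUMO and ELK equations removes the quadratic terms:
-72.2 x + 107.8 y = -9383.64
55.6 x − 221.2 y = 13014.92
Solving the 2×2 system: x ≈ 67.4, y ≈ -41.9 km.
Check against GSC (with the unrounded x, y): √((x + 38.6)²+(y − 31.9)²) = 129.17 ≈ 129.16 km. ✓

67.4 km east, -41.9 km north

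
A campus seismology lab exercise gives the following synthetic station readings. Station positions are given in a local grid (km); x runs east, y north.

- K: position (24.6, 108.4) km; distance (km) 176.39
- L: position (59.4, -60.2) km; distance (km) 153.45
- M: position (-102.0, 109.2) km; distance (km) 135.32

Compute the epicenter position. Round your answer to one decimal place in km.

x ≈ -90.1 km, y ≈ -25.6 km

Circle about each station: (x − 24.6)² + (y − 108.4)² = 176.39²; (x − 59.4)² + (y + 60.2)² = 153.45²; (x + 102.0)² + (y − 109.2)² = 135.32².
Subtracting the K equation from the L and M equations removes the quadratic terms:
69.6 x − 337.2 y = 2363.21
-253.2 x + 1.6 y = 22774.85
Solving the 2×2 system: x ≈ -90.1, y ≈ -25.6 km.
Check against K (with the unrounded x, y): √((x − 24.6)²+(y − 108.4)²) = 176.40 ≈ 176.39 km. ✓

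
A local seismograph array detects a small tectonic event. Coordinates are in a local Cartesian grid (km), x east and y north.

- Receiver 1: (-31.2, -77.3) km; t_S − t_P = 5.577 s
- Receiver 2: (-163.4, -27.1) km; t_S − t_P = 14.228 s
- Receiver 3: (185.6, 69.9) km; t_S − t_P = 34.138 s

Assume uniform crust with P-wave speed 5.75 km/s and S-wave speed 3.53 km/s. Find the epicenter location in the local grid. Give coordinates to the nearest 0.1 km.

(-66.6, -114.0)

Distance from S−P lag: d = Δt · v_P v_S / (v_P − v_S) = Δt · (5.75·3.53)/(5.75−3.53) ≈ 9.1430·Δt.
So d_Receiver 1 = 50.99, d_Receiver 2 = 130.09, d_Receiver 3 = 312.12 km.
Circle about each station: (x + 31.2)² + (y + 77.3)² = 50.99²; (x + 163.4)² + (y + 27.1)² = 130.09²; (x − 185.6)² + (y − 69.9)² = 312.12².
Subtracting pairs of circle equations eliminates x²+y² and gives linear equations (the radical axes):
-264.4 x + 100.4 y = 6161.81
433.6 x + 294.4 y = -62434.27
Solving the 2×2 system: x ≈ -66.6, y ≈ -114.0 km.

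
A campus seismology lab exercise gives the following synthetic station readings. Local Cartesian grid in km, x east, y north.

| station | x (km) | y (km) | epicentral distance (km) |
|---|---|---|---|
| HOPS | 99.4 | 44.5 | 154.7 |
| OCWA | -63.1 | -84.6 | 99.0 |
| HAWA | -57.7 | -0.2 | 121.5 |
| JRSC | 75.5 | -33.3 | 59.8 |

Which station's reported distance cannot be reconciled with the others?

Solve using three stations at a time. Using OCWA, HAWA, JRSC (subtract circle equations pairwise → linear system) gives (x, y) ≈ (35.7, -77.9).
Distances from that point to each station vs reported:
  HOPS: calculated 138.0 vs reported 154.7 → residual 16.7 km
  OCWA: calculated 99.0 vs reported 99.0 → residual 0.0 km
  HAWA: calculated 121.5 vs reported 121.5 → residual 0.0 km
  JRSC: calculated 59.8 vs reported 59.8 → residual 0.0 km
OCWA, HAWA, JRSC are mutually consistent (residuals ≈ 0); HOPS is off by 16.7 km.

HOPS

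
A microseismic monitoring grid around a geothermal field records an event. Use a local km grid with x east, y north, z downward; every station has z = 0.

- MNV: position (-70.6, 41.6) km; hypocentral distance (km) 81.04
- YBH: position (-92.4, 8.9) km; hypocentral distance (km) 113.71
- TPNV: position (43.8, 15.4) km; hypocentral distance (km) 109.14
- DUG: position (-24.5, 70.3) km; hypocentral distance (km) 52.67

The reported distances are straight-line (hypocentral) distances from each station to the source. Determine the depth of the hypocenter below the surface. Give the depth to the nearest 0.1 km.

50.8 km

Each station gives a sphere (x−x_i)² + (y−y_i)² + z² = d_i² (stations at z=0).
Subtracting the MNV sphere from YBH and TPNV: z² cancels, leaving linear equations in x and y:
-43.6 x − 65.4 y = -4460.43
228.8 x − 52.4 y = -9903.38
Solving: x ≈ -24.000, y ≈ 84.202 km (keep extra digits for the depth step; rounded: -24.0, 84.2).
Then from the MNV sphere: z² = 81.04² − (x + 70.6)² − (y − 41.6)² with x = -24.000, y = 84.202, so z ≈ 50.803 ≈ 50.8 km.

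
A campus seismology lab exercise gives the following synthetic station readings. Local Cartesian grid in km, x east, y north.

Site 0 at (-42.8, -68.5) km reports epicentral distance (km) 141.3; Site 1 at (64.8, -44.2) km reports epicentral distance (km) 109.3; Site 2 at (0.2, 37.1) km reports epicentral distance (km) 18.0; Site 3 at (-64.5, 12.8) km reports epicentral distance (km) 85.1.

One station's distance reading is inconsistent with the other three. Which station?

Solve using three stations at a time. Using Site 1, Site 2, Site 3 (subtract circle equations pairwise → linear system) gives (x, y) ≈ (11.5, 51.2).
Distances from that point to each station vs reported:
  Site 0: calculated 131.4 vs reported 141.3 → residual 9.9 km
  Site 1: calculated 109.3 vs reported 109.3 → residual 0.0 km
  Site 2: calculated 18.0 vs reported 18.0 → residual 0.0 km
  Site 3: calculated 85.1 vs reported 85.1 → residual 0.0 km
Site 1, Site 2, Site 3 are mutually consistent (residuals ≈ 0); Site 0 is off by 9.9 km.

Site 0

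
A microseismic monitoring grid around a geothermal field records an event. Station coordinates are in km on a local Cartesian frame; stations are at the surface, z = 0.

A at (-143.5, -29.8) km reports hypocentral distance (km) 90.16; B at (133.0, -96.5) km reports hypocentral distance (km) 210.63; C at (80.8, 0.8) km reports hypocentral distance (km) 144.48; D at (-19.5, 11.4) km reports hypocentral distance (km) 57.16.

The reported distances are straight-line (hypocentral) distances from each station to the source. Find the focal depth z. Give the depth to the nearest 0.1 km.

z ≈ 29.9 km

Each station gives a sphere (x−x_i)² + (y−y_i)² + z² = d_i² (stations at z=0).
Subtracting the A sphere from B and C: z² cancels, leaving linear equations in x and y:
553.0 x − 133.4 y = -30715.21
448.6 x + 61.2 y = -27696.65
Solving: x ≈ -59.501, y ≈ -16.410 km (keep extra digits for the depth step; rounded: -59.5, -16.4).
Then from the A sphere: z² = 90.16² − (x + 143.5)² − (y + 29.8)² with x = -59.501, y = -16.410, so z ≈ 29.895 ≈ 29.9 km.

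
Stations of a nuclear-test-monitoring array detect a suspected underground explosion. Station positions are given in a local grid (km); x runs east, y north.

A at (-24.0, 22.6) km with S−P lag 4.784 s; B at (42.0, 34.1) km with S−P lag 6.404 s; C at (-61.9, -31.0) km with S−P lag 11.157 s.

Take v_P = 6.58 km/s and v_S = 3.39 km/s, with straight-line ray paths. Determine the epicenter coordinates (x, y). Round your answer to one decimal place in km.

x ≈ 5.9 km, y ≈ 7.6 km

Distance from S−P lag: d = Δt · v_P v_S / (v_P − v_S) = Δt · (6.58·3.39)/(6.58−3.39) ≈ 6.9925·Δt.
So d_A = 33.45, d_B = 44.78, d_C = 78.02 km.
Circle about each station: (x + 24.0)² + (y − 22.6)² = 33.45²; (x − 42.0)² + (y − 34.1)² = 44.78²; (x + 61.9)² + (y + 31.0)² = 78.02².
Subtracting the A equation from the B and C equations removes the quadratic terms:
132.0 x + 23.0 y = 953.70
-75.8 x − 107.2 y = -1262.37
Solving the 2×2 system: x ≈ 5.9, y ≈ 7.6 km.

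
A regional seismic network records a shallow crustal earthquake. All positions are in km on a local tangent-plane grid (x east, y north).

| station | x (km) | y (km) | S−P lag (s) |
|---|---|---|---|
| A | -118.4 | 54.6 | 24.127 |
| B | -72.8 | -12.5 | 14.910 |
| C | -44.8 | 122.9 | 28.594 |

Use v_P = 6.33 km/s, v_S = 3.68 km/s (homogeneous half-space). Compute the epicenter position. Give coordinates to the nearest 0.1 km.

Distance from S−P lag: d = Δt · v_P v_S / (v_P − v_S) = Δt · (6.33·3.68)/(6.33−3.68) ≈ 8.7903·Δt.
So d_A = 212.08, d_B = 131.06, d_C = 251.35 km.
Circle about each station: (x + 118.4)² + (y − 54.6)² = 212.08²; (x + 72.8)² + (y + 12.5)² = 131.06²; (x + 44.8)² + (y − 122.9)² = 251.35².
Subtracting the A equation from the B and C equations removes the quadratic terms:
91.2 x − 134.2 y = 16257.57
147.2 x + 136.6 y = -18087.17
Solving the 2×2 system: x ≈ -6.4, y ≈ -125.5 km.
Check against A (with the unrounded x, y): √((x + 118.4)²+(y − 54.6)²) = 212.08 ≈ 212.08 km. ✓

x ≈ -6.4 km, y ≈ -125.5 km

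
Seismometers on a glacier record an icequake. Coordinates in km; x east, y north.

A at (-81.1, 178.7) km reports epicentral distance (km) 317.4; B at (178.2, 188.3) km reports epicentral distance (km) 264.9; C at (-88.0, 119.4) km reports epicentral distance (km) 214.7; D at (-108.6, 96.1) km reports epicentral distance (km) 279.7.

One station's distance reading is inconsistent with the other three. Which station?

Solve using three stations at a time. Using A, B, D (subtract circle equations pairwise → linear system) gives (x, y) ≈ (116.9, -69.3).
Distances from that point to each station vs reported:
  A: calculated 317.4 vs reported 317.4 → residual 0.0 km
  B: calculated 264.8 vs reported 264.9 → residual 0.1 km
  C: calculated 278.6 vs reported 214.7 → residual 63.9 km
  D: calculated 279.7 vs reported 279.7 → residual 0.0 km
A, B, D are mutually consistent (residuals ≈ 0); C is off by 63.9 km.

C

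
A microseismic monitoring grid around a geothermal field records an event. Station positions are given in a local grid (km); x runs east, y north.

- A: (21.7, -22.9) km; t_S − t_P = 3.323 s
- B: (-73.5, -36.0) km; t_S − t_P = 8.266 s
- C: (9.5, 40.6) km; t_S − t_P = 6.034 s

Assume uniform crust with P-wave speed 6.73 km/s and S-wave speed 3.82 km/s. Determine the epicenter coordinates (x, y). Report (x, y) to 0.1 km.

(-5.0, -10.7)

Distance from S−P lag: d = Δt · v_P v_S / (v_P − v_S) = Δt · (6.73·3.82)/(6.73−3.82) ≈ 8.8346·Δt.
So d_A = 29.36, d_B = 73.03, d_C = 53.31 km.
Circle about each station: (x − 21.7)² + (y + 22.9)² = 29.36²; (x + 73.5)² + (y + 36.0)² = 73.03²; (x − 9.5)² + (y − 40.6)² = 53.31².
Subtracting pairs of circle equations eliminates x²+y² and gives linear equations (the radical axes):
-190.4 x − 26.2 y = 1231.58
-24.4 x + 127.0 y = -1236.64
Solving the 2×2 system: x ≈ -5.0, y ≈ -10.7 km.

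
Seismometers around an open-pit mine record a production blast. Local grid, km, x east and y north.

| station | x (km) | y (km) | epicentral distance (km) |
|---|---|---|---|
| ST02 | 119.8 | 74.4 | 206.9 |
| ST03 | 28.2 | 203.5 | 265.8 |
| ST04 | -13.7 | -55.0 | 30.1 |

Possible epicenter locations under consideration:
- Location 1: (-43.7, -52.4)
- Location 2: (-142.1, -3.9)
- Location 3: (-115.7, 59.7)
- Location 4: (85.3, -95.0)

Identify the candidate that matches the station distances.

Location 1

For each candidate, compare |candidate − station| to the reported distance:
Location 1: residuals ST02 0.0, ST03 0.0, ST04 0.0 → max 0.0 km
Location 2: residuals ST02 66.5, ST03 2.6, ST04 108.1 → max 108.1 km
Location 3: residuals ST02 29.1, ST03 62.4, ST04 123.4 → max 123.4 km
Location 4: residuals ST02 34.0, ST03 38.1, ST04 76.7 → max 76.7 km
Only Location 1 has all residuals ≈ 0.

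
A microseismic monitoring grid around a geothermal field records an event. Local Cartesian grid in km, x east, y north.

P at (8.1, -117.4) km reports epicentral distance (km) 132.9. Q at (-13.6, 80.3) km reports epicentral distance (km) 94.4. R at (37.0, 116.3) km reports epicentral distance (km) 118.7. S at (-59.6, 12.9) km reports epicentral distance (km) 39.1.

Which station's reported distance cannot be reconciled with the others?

Solve using three stations at a time. Using P, R, S (subtract circle equations pairwise → linear system) gives (x, y) ≈ (-20.5, 12.4).
Distances from that point to each station vs reported:
  P: calculated 132.9 vs reported 132.9 → residual 0.0 km
  Q: calculated 68.2 vs reported 94.4 → residual 26.2 km
  R: calculated 118.7 vs reported 118.7 → residual 0.0 km
  S: calculated 39.2 vs reported 39.1 → residual 0.1 km
P, R, S are mutually consistent (residuals ≈ 0); Q is off by 26.2 km.

Q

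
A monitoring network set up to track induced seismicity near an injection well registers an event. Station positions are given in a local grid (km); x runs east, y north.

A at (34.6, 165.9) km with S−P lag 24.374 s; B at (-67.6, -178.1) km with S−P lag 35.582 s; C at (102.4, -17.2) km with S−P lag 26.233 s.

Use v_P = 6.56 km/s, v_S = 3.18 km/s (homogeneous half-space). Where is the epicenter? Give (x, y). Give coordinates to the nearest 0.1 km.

Distance from S−P lag: d = Δt · v_P v_S / (v_P − v_S) = Δt · (6.56·3.18)/(6.56−3.18) ≈ 6.1718·Δt.
So d_A = 150.43, d_B = 219.61, d_C = 161.91 km.
Circle about each station: (x − 34.6)² + (y − 165.9)² = 150.43²; (x + 67.6)² + (y + 178.1)² = 219.61²; (x − 102.4)² + (y + 17.2)² = 161.91².
Subtracting the A equation from the B and C equations removes the quadratic terms:
-204.4 x − 688.0 y = -18029.97
135.6 x − 366.2 y = -21524.03
Solving the 2×2 system: x ≈ -48.8, y ≈ 40.7 km.

-48.8 km east, 40.7 km north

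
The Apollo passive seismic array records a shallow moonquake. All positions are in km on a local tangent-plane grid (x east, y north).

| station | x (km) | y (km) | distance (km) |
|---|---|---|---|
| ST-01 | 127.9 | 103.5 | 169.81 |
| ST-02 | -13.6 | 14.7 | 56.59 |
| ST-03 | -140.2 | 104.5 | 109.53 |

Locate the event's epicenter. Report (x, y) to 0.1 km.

(-37.7, 65.9)

Circle about each station: (x − 127.9)² + (y − 103.5)² = 169.81²; (x + 13.6)² + (y − 14.7)² = 56.59²; (x + 140.2)² + (y − 104.5)² = 109.53².
Subtracting the ST-01 equation from the ST-02 and ST-03 equations removes the quadratic terms:
-283.0 x − 177.6 y = -1036.60
-536.2 x + 2.0 y = 20344.25
Solving the 2×2 system: x ≈ -37.7, y ≈ 65.9 km.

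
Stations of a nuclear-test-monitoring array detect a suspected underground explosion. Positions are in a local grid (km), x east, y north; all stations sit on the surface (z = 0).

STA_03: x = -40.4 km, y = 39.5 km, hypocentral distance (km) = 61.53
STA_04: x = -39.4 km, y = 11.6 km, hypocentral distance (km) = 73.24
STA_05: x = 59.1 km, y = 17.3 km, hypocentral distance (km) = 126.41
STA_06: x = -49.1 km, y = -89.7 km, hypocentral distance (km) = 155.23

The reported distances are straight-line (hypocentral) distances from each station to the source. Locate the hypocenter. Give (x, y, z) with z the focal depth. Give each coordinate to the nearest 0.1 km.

Each station gives a sphere (x−x_i)² + (y−y_i)² + z² = d_i² (stations at z=0).
Subtracting the STA_03 sphere from STA_04 and STA_05: z² cancels, leaving linear equations in x and y:
2.0 x − 55.8 y = -3083.65
199.0 x − 44.4 y = -11593.86
Solving: x ≈ -46.301, y ≈ 53.603 km (keep extra digits for the depth step; rounded: -46.3, 53.6).
Then from the STA_03 sphere: z² = 61.53² − (x + 40.4)² − (y − 39.5)² with x = -46.301, y = 53.603, so z ≈ 59.601 ≈ 59.6 km.
Check against STA_06 (with the unrounded solution): distance 155.23 ≈ 155.23 km. ✓

(-46.3, 53.6, 59.6)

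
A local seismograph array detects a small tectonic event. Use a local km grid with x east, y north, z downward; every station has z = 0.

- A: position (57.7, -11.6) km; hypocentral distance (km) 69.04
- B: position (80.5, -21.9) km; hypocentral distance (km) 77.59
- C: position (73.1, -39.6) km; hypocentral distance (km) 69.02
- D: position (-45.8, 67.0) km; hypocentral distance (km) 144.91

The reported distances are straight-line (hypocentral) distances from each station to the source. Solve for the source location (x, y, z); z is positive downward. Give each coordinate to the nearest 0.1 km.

Each station gives a sphere (x−x_i)² + (y−y_i)² + z² = d_i² (stations at z=0).
Subtracting the A sphere from B and C: z² cancels, leaving linear equations in x and y:
45.6 x − 20.6 y = 2242.32
30.8 x − 56.0 y = 3450.68
Solving: x ≈ 28.391, y ≈ -46.004 km (keep extra digits for the depth step; rounded: 28.4, -46.0).
Then from the A sphere: z² = 69.04² − (x − 57.7)² − (y + 11.6)² with x = 28.391, y = -46.004, so z ≈ 52.191 ≈ 52.2 km.
Check against D (with the unrounded solution): distance 144.91 ≈ 144.91 km. ✓

x ≈ 28.4 km, y ≈ -46.0 km, depth ≈ 52.2 km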